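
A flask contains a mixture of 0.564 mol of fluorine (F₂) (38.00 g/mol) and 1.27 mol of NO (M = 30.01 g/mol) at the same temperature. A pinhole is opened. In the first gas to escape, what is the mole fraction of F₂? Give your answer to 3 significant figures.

Rate_i ∝ x_i/√M_i (Graham's law weighted by mole fraction), so the effusate composition follows n_i/√M_i.
Mole fraction of F₂ in the effusate = (n_F₂/√M_F₂) / (n_F₂/√M_F₂ + n_NO/√M_NO)
= (0.564/√38.00) / (0.564/√38.00 + 1.27/√30.01) = 0.09149/(0.09149 + 0.2318) = 0.283.

0.283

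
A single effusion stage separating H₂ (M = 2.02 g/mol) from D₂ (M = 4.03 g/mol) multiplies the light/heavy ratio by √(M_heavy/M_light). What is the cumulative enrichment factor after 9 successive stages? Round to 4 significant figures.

22.38

The single-stage factor is √(M_heavy/M_light), so 9 stages give [√(4.03/2.02)]^9 = (4.03/2.02)^(9/2).
= 1.99505^(9/2) = 22.38.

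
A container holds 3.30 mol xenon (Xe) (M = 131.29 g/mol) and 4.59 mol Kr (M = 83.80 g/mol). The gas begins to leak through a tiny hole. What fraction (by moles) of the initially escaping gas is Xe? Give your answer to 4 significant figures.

0.3648

Rate_i ∝ x_i/√M_i (Graham's law weighted by mole fraction), so the effusate composition follows n_i/√M_i.
x_Xe(eff) = (n_Xe/√M_Xe) / (n_Xe/√M_Xe + n_Kr/√M_Kr)
= (3.30/√131.29) / (3.30/√131.29 + 4.59/√83.80) = 0.2880/(0.2880 + 0.5014) = 0.3648.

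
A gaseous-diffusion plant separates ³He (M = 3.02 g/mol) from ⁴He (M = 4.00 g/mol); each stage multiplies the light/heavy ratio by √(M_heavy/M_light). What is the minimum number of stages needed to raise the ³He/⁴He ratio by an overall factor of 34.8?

26

With α = √(4.00/3.02) per stage, ln α = ½ ln(1.32450) = 0.1405.
Need α^N ≥ 34.8 ⇒ N ≥ ln(34.8) / ln α = 3.550 / 0.1405 = 25.26.
Rounding up, N = 26 stages.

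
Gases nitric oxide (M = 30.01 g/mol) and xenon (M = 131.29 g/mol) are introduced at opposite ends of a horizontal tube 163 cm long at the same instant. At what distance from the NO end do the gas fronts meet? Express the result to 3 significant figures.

The fronts meet when d_NO + d_Xe = L with d_NO/d_Xe = √(M_Xe/M_NO) (Graham's law). Here √(M_Xe/M_NO) = √(131.29/30.01) = 2.092.
With d_NO + d_Xe = 163 cm, d_Xe = 163/(1 + 2.092) = 52.72 cm.
d_NO = 163 − 52.72 = 110 cm.

110 cm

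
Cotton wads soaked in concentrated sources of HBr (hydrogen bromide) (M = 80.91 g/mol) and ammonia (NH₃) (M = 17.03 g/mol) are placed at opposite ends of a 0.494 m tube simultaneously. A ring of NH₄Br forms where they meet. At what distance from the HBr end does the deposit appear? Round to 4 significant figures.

0.1554 m

Distances travelled in equal time are proportional to diffusion rates, so d_HBr/d_NH₃ = √(M_NH₃/M_HBr) = √(17.03/80.91) = 0.4588.
With d_HBr + d_NH₃ = 0.494 m, d_NH₃ = 0.494/(1 + 0.4588) = 0.3386 m.
d_HBr = 0.494 − 0.3386 = 0.1554 m.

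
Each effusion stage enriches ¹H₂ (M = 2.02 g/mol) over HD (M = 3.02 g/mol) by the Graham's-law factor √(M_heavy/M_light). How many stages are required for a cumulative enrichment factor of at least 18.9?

Single-stage factor α = √(3.02/2.02), so ln α = ½ ln(1.49505) = 0.2011.
Need α^N ≥ 18.9 ⇒ N ≥ ln(18.9) / ln α = 2.939 / 0.2011 = 14.62.
Minimum whole number of stages: N = 15.

15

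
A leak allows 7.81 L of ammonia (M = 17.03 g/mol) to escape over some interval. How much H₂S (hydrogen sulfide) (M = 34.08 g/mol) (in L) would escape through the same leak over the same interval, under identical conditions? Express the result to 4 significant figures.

5.521 L

From Graham's law, rate_H₂S/rate_NH₃ = √(M_NH₃/M_H₂S) = √(17.03/34.08) = √0.4997 = 0.7069.
So the volume for H₂S is 7.81 × 0.7069 = 5.521 L.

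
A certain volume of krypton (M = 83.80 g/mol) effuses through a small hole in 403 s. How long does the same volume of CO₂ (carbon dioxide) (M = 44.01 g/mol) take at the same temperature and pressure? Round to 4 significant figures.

Using Graham's law: t_CO₂/t_Kr = √(M_CO₂/M_Kr) = √(44.01/83.80) = √0.5252 = 0.7247.
So the time for CO₂ is 403 × 0.7247 = 292.1 s.

292.1 s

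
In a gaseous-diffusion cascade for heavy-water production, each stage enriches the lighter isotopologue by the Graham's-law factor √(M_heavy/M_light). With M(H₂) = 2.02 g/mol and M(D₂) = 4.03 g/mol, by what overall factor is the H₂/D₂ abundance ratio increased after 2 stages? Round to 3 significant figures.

After 2 stages the ratio has grown by (√(4.03/2.02))^2 = (4.03/2.02)^(2/2).
= 1.99505^1 = 2.00.

2.00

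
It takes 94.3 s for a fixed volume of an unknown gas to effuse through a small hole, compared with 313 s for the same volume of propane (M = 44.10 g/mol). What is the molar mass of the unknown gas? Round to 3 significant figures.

Since effusion rate ∝ 1/√M, t_X/t_C₃H₈ = √(M_X/M_C₃H₈).
94.3/313 = 0.3013 = √(M_X/44.10)
M_X = 44.10 × 0.3013² = 44.10 × 0.09077 = 4.00 g/mol

4.00 g/mol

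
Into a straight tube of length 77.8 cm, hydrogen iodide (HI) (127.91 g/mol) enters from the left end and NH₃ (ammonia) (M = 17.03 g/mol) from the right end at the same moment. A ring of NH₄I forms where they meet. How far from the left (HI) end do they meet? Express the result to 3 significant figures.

In equal time, each gas travels a distance ∝ its rate ∝ 1/√M, so d_HI/d_NH₃ = √(M_NH₃/M_HI) = √(17.03/127.91) = 0.3649.
With d_HI + d_NH₃ = 77.8 cm, d_NH₃ = 77.8/(1 + 0.3649) = 57.00 cm.
d_HI = 77.8 − 57.00 = 20.8 cm.

20.8 cm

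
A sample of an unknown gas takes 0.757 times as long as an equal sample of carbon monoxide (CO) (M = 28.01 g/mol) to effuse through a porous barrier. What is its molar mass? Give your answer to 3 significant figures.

Using Graham's law: t_X/t_CO = √(M_X/M_CO).
0.757 = √(M_X/28.01)
M_X = 28.01 × 0.757² = 28.01 × 0.5730 = 16.1 g/mol

16.1 g/mol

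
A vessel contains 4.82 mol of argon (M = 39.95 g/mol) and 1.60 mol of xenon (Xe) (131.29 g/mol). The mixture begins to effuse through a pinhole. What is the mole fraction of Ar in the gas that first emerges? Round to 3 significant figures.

0.845

Each component's effusion rate ∝ (its partial pressure)·(1/√M) ∝ n_i/√M_i.
Mole fraction of Ar in the effusate = (n_Ar/√M_Ar) / (n_Ar/√M_Ar + n_Xe/√M_Xe)
= (4.82/√39.95) / (4.82/√39.95 + 1.60/√131.29) = 0.7626/(0.7626 + 0.1396) = 0.845.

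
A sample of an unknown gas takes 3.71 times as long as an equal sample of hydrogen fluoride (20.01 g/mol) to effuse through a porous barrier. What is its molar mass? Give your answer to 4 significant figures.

Graham's law gives t_X/t_HF = √(M_X/M_HF).
3.71 = √(M_X/20.01)
M_X = 20.01 × 3.71² = 20.01 × 13.76 = 275.4 g/mol

275.4 g/mol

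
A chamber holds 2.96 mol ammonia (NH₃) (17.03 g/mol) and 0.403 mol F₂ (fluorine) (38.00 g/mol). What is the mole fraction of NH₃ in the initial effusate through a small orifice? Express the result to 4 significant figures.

Rate_i ∝ x_i/√M_i (Graham's law weighted by mole fraction), so the effusate composition follows n_i/√M_i.
x_NH₃(eff) = (n_NH₃/√M_NH₃) / (n_NH₃/√M_NH₃ + n_F₂/√M_F₂)
= (2.96/√17.03) / (2.96/√17.03 + 0.403/√38.00) = 0.7173/(0.7173 + 0.06538) = 0.9165.

0.9165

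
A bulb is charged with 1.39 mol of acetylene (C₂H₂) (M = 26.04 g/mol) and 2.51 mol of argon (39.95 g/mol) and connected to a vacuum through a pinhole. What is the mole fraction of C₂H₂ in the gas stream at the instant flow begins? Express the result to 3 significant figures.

Each component's effusion rate ∝ (its partial pressure)·(1/√M) ∝ n_i/√M_i.
So x_C₂H₂ in the escaping gas = (n_C₂H₂/√M_C₂H₂) / Σ(n_i/√M_i)
= (1.39/√26.04) / (1.39/√26.04 + 2.51/√39.95) = 0.2724/(0.2724 + 0.3971) = 0.407.

0.407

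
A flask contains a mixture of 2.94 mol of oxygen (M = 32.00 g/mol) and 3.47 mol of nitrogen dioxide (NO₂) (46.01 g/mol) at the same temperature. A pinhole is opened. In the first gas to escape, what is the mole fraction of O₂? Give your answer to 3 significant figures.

0.504

The effusion rate of species i is ∝ p_i/√M_i ∝ n_i/√M_i.
x_O₂(eff) = (n_O₂/√M_O₂) / (n_O₂/√M_O₂ + n_NO₂/√M_NO₂)
= (2.94/√32.00) / (2.94/√32.00 + 3.47/√46.01) = 0.5197/(0.5197 + 0.5116) = 0.504.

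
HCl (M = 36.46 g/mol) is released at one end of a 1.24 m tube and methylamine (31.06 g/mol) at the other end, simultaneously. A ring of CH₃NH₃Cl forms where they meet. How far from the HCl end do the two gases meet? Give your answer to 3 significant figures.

Graham's law gives d_HCl/d_CH₃NH₂ = rate_HCl/rate_CH₃NH₂ = √(M_CH₃NH₂/M_HCl) = √(31.06/36.46) = 0.9230.
With d_HCl + d_CH₃NH₂ = 1.24 m, d_CH₃NH₂ = 1.24/(1 + 0.9230) = 0.6448 m.
d_HCl = 1.24 − 0.6448 = 0.595 m.

0.595 m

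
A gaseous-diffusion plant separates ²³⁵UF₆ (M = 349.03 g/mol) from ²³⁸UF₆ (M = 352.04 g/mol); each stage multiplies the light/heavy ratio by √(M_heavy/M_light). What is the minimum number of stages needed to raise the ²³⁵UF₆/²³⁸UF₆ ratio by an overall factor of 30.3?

795

With α = √(352.04/349.03) per stage, ln α = ½ ln(1.00862) = 0.004293.
Need α^N ≥ 30.3 ⇒ N ≥ ln(30.3) / ln α = 3.411 / 0.004293 = 794.50.
Minimum whole number of stages: N = 795.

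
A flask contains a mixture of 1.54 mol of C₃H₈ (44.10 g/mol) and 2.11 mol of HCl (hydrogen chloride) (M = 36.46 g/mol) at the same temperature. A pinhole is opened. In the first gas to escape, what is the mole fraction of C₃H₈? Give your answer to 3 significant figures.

0.399

Each component's effusion rate ∝ (its partial pressure)·(1/√M) ∝ n_i/√M_i.
Mole fraction of C₃H₈ in the effusate = (n_C₃H₈/√M_C₃H₈) / (n_C₃H₈/√M_C₃H₈ + n_HCl/√M_HCl)
= (1.54/√44.10) / (1.54/√44.10 + 2.11/√36.46) = 0.2319/(0.2319 + 0.3494) = 0.399.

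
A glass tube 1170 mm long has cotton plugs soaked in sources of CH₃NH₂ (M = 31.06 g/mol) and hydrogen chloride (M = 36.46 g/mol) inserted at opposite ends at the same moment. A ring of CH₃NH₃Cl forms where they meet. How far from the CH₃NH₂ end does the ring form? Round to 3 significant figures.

608 mm

The fronts meet when d_CH₃NH₂ + d_HCl = L with d_CH₃NH₂/d_HCl = √(M_HCl/M_CH₃NH₂) (Graham's law). Here √(M_HCl/M_CH₃NH₂) = √(36.46/31.06) = 1.083.
With d_CH₃NH₂ + d_HCl = 1170 mm, d_HCl = 1170/(1 + 1.083) = 561.6 mm.
d_CH₃NH₂ = 1170 − 561.6 = 608 mm.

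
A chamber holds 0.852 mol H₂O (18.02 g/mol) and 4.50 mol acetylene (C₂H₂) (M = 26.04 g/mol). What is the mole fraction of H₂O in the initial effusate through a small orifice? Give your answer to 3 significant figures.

Rate_i ∝ x_i/√M_i (Graham's law weighted by mole fraction), so the effusate composition follows n_i/√M_i.
Mole fraction of H₂O in the effusate = (n_H₂O/√M_H₂O) / (n_H₂O/√M_H₂O + n_C₂H₂/√M_C₂H₂)
= (0.852/√18.02) / (0.852/√18.02 + 4.50/√26.04) = 0.2007/(0.2007 + 0.8818) = 0.185.

0.185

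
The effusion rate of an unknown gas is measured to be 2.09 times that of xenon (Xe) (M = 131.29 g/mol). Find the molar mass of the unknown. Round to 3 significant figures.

30.1 g/mol

From Graham's law, rate_X/rate_Xe = √(M_Xe/M_X).
2.09 = √(131.29/M_X)
M_X = 131.29 / 2.09² = 131.29 / 4.368 = 30.1 g/mol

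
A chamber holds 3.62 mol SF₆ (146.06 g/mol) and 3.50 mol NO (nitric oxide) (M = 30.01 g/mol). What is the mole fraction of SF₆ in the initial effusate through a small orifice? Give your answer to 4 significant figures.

0.3192

The effusion rate of species i is ∝ p_i/√M_i ∝ n_i/√M_i.
Mole fraction of SF₆ in the effusate = (n_SF₆/√M_SF₆) / (n_SF₆/√M_SF₆ + n_NO/√M_NO)
= (3.62/√146.06) / (3.62/√146.06 + 3.50/√30.01) = 0.2995/(0.2995 + 0.6389) = 0.3192.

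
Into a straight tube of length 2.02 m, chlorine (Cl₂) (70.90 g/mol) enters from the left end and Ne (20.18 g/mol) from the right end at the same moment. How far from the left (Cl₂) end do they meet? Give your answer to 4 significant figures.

The fronts meet when d_Cl₂ + d_Ne = L with d_Cl₂/d_Ne = √(M_Ne/M_Cl₂) (Graham's law). Here √(M_Ne/M_Cl₂) = √(20.18/70.90) = 0.5335.
With d_Cl₂ + d_Ne = 2.02 m, d_Ne = 2.02/(1 + 0.5335) = 1.317 m.
d_Cl₂ = 2.02 − 1.317 = 0.7028 m.

0.7028 m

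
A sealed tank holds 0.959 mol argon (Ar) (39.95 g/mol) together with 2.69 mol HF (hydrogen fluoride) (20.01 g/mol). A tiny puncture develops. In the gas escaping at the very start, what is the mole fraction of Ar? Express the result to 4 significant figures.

Each component's effusion rate ∝ (its partial pressure)·(1/√M) ∝ n_i/√M_i.
x_Ar(eff) = (n_Ar/√M_Ar) / (n_Ar/√M_Ar + n_HF/√M_HF)
= (0.959/√39.95) / (0.959/√39.95 + 2.69/√20.01) = 0.1517/(0.1517 + 0.6014) = 0.2015.

0.2015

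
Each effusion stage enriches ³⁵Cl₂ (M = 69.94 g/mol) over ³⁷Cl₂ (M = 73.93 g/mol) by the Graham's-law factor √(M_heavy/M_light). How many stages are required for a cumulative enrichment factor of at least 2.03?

26

Single-stage factor α = √(73.93/69.94), so ln α = ½ ln(1.05705) = 0.02774.
Need α^N ≥ 2.03 ⇒ N ≥ ln(2.03) / ln α = 0.7080 / 0.02774 = 25.52.
Minimum whole number of stages: N = 26.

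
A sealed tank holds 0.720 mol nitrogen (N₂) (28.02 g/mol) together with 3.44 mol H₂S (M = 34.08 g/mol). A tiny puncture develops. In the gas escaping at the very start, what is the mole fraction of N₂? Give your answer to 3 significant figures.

The effusion rate of species i is ∝ p_i/√M_i ∝ n_i/√M_i.
Mole fraction of N₂ in the effusate = (n_N₂/√M_N₂) / (n_N₂/√M_N₂ + n_H₂S/√M_H₂S)
= (0.720/√28.02) / (0.720/√28.02 + 3.44/√34.08) = 0.1360/(0.1360 + 0.5893) = 0.188.

0.188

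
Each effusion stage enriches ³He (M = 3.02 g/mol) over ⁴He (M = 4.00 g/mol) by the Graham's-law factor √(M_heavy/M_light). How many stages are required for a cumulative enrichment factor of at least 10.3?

17

Per stage α = (4.00/3.02)^(1/2) = 1.32450^0.5, giving ln α = 0.1405.
Need α^N ≥ 10.3 ⇒ N ≥ ln(10.3) / ln α = 2.332 / 0.1405 = 16.60.
So at least 17 stages are needed.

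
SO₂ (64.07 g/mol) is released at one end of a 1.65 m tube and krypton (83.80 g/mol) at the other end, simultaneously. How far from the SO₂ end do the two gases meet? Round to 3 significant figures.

0.880 m

Distances travelled in equal time are proportional to diffusion rates, so d_SO₂/d_Kr = √(M_Kr/M_SO₂) = √(83.80/64.07) = 1.144.
With d_SO₂ + d_Kr = 1.65 m, d_Kr = 1.65/(1 + 1.144) = 0.7697 m.
d_SO₂ = 1.65 − 0.7697 = 0.880 m.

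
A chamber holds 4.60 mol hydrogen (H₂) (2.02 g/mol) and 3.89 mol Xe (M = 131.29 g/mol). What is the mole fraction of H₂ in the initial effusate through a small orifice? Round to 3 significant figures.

Each component's effusion rate ∝ (its partial pressure)·(1/√M) ∝ n_i/√M_i.
So x_H₂ in the escaping gas = (n_H₂/√M_H₂) / Σ(n_i/√M_i)
= (4.60/√2.02) / (4.60/√2.02 + 3.89/√131.29) = 3.237/(3.237 + 0.3395) = 0.905.

0.905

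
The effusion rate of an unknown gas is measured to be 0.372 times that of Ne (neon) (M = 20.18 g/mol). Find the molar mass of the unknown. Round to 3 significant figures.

146 g/mol

Since effusion rate ∝ 1/√M, rate_X/rate_Ne = √(M_Ne/M_X).
0.372 = √(20.18/M_X)
M_X = 20.18 / 0.372² = 20.18 / 0.1384 = 146 g/mol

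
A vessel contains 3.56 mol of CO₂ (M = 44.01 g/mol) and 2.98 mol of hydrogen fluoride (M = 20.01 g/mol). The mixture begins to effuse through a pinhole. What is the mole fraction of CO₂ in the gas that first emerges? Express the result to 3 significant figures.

Effusion rate of each component ∝ n_i/√M_i (partial pressure × 1/√M).
So x_CO₂ in the escaping gas = (n_CO₂/√M_CO₂) / Σ(n_i/√M_i)
= (3.56/√44.01) / (3.56/√44.01 + 2.98/√20.01) = 0.5366/(0.5366 + 0.6662) = 0.446.

0.446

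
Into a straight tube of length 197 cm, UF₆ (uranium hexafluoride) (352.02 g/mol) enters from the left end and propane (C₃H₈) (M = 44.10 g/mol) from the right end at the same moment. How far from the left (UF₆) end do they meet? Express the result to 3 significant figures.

Distances travelled in equal time are proportional to diffusion rates, so d_UF₆/d_C₃H₈ = √(M_C₃H₈/M_UF₆) = √(44.10/352.02) = 0.3539.
With d_UF₆ + d_C₃H₈ = 197 cm, d_C₃H₈ = 197/(1 + 0.3539) = 145.5 cm.
d_UF₆ = 197 − 145.5 = 51.5 cm.

51.5 cm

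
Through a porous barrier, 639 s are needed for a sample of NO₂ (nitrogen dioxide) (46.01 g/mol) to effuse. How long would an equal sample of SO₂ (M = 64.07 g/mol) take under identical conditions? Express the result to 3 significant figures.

Since effusion rate ∝ 1/√M, t_SO₂/t_NO₂ = √(M_SO₂/M_NO₂) = √(64.07/46.01) = √1.393 = 1.180.
So the time for SO₂ is 639 × 1.180 = 754 s.

754 s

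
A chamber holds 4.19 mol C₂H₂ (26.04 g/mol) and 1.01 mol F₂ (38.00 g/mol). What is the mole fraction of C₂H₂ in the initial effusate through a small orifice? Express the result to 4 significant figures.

0.8337

Each component's effusion rate ∝ (its partial pressure)·(1/√M) ∝ n_i/√M_i.
Mole fraction of C₂H₂ in the effusate = (n_C₂H₂/√M_C₂H₂) / (n_C₂H₂/√M_C₂H₂ + n_F₂/√M_F₂)
= (4.19/√26.04) / (4.19/√26.04 + 1.01/√38.00) = 0.8211/(0.8211 + 0.1638) = 0.8337.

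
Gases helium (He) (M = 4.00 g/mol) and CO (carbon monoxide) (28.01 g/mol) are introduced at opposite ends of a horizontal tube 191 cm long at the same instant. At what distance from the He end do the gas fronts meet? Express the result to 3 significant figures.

139 cm

Graham's law gives d_He/d_CO = rate_He/rate_CO = √(M_CO/M_He) = √(28.01/4.00) = 2.646.
With d_He + d_CO = 191 cm, d_CO = 191/(1 + 2.646) = 52.38 cm.
d_He = 191 − 52.38 = 139 cm.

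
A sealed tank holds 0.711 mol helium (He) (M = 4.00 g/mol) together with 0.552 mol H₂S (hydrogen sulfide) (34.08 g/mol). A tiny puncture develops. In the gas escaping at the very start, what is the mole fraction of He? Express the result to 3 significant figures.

Rate_i ∝ x_i/√M_i (Graham's law weighted by mole fraction), so the effusate composition follows n_i/√M_i.
So x_He in the escaping gas = (n_He/√M_He) / Σ(n_i/√M_i)
= (0.711/√4.00) / (0.711/√4.00 + 0.552/√34.08) = 0.3555/(0.3555 + 0.09456) = 0.790.

0.790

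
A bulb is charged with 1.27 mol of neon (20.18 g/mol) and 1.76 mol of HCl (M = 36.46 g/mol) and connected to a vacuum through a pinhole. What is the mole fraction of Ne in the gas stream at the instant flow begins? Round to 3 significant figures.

Each component's effusion rate ∝ (its partial pressure)·(1/√M) ∝ n_i/√M_i.
x_Ne(eff) = (n_Ne/√M_Ne) / (n_Ne/√M_Ne + n_HCl/√M_HCl)
= (1.27/√20.18) / (1.27/√20.18 + 1.76/√36.46) = 0.2827/(0.2827 + 0.2915) = 0.492.

0.492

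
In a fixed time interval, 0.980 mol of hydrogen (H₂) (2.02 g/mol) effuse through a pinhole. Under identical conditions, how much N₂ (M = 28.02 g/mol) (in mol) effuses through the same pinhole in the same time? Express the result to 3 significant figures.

Using Graham's law: rate_N₂/rate_H₂ = √(M_H₂/M_N₂) = √(2.02/28.02) = √0.07209 = 0.2685.
So the amount for N₂ is 0.980 × 0.2685 = 0.263 mol.

0.263 mol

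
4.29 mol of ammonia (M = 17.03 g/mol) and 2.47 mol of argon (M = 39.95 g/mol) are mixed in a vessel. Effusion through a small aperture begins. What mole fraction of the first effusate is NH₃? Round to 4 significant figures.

Effusion rate of each component ∝ n_i/√M_i (partial pressure × 1/√M).
Mole fraction of NH₃ in the effusate = (n_NH₃/√M_NH₃) / (n_NH₃/√M_NH₃ + n_Ar/√M_Ar)
= (4.29/√17.03) / (4.29/√17.03 + 2.47/√39.95) = 1.040/(1.040 + 0.3908) = 0.7268.

0.7268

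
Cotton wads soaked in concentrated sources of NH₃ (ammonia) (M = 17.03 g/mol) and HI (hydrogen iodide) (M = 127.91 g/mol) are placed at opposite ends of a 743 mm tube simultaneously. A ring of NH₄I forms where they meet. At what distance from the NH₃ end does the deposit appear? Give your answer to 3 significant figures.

In equal time, each gas travels a distance ∝ its rate ∝ 1/√M, so d_NH₃/d_HI = √(M_HI/M_NH₃) = √(127.91/17.03) = 2.741.
With d_NH₃ + d_HI = 743 mm, d_HI = 743/(1 + 2.741) = 198.6 mm.
d_NH₃ = 743 − 198.6 = 544 mm.

544 mm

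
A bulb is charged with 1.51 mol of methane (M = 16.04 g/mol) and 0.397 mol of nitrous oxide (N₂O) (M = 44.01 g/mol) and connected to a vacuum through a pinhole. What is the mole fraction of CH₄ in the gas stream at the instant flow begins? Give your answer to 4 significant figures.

0.8630

Effusion rate of each component ∝ n_i/√M_i (partial pressure × 1/√M).
x_CH₄(eff) = (n_CH₄/√M_CH₄) / (n_CH₄/√M_CH₄ + n_N₂O/√M_N₂O)
= (1.51/√16.04) / (1.51/√16.04 + 0.397/√44.01) = 0.3770/(0.3770 + 0.05984) = 0.8630.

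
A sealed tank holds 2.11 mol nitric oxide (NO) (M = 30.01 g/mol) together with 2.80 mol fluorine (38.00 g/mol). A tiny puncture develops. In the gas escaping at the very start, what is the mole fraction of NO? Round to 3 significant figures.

Rate_i ∝ x_i/√M_i (Graham's law weighted by mole fraction), so the effusate composition follows n_i/√M_i.
So x_NO in the escaping gas = (n_NO/√M_NO) / Σ(n_i/√M_i)
= (2.11/√30.01) / (2.11/√30.01 + 2.80/√38.00) = 0.3852/(0.3852 + 0.4542) = 0.459.

0.459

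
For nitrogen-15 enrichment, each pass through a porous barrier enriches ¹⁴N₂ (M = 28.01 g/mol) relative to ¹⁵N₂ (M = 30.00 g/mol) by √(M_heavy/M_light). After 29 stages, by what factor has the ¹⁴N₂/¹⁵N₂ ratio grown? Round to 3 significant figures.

2.71

The single-stage factor is √(M_heavy/M_light), so 29 stages give [√(30.00/28.01)]^29 = (30.00/28.01)^(29/2).
= 1.07105^(29/2) = 2.71.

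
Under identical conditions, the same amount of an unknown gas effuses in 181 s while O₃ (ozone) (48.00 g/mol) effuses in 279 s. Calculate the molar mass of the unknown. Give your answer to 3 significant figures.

From Graham's law, t_X/t_O₃ = √(M_X/M_O₃).
181/279 = 0.6487 = √(M_X/48.00)
M_X = 48.00 × 0.6487² = 48.00 × 0.4209 = 20.2 g/mol

20.2 g/mol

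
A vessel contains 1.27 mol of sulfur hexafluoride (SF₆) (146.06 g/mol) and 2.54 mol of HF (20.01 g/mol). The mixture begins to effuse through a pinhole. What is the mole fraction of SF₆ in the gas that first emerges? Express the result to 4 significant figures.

0.1562

Effusion rate of each component ∝ n_i/√M_i (partial pressure × 1/√M).
Mole fraction of SF₆ in the effusate = (n_SF₆/√M_SF₆) / (n_SF₆/√M_SF₆ + n_HF/√M_HF)
= (1.27/√146.06) / (1.27/√146.06 + 2.54/√20.01) = 0.1051/(0.1051 + 0.5678) = 0.1562.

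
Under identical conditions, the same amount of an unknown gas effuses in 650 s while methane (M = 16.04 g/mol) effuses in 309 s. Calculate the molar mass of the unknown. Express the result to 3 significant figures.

Since effusion rate ∝ 1/√M, t_X/t_CH₄ = √(M_X/M_CH₄).
650/309 = 2.104 = √(M_X/16.04)
M_X = 16.04 × 2.104² = 16.04 × 4.425 = 71.0 g/mol

71.0 g/mol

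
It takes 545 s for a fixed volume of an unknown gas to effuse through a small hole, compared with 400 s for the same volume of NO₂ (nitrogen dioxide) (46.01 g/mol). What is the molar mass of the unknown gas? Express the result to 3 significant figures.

85.4 g/mol

From Graham's law, t_X/t_NO₂ = √(M_X/M_NO₂).
545/400 = 1.363 = √(M_X/46.01)
M_X = 46.01 × 1.363² = 46.01 × 1.856 = 85.4 g/mol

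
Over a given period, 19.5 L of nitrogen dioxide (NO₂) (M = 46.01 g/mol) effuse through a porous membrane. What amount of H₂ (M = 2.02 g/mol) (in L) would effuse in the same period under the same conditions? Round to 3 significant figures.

Graham's law gives rate_H₂/rate_NO₂ = √(M_NO₂/M_H₂) = √(46.01/2.02) = √22.78 = 4.773.
So the volume for H₂ is 19.5 × 4.773 = 93.1 L.

93.1 L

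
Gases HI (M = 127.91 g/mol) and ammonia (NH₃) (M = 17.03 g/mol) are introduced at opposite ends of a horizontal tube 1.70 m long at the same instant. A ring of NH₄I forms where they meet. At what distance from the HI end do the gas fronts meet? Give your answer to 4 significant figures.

Graham's law gives d_HI/d_NH₃ = rate_HI/rate_NH₃ = √(M_NH₃/M_HI) = √(17.03/127.91) = 0.3649.
With d_HI + d_NH₃ = 1.70 m, d_NH₃ = 1.70/(1 + 0.3649) = 1.246 m.
d_HI = 1.70 − 1.246 = 0.4545 m.

0.4545 m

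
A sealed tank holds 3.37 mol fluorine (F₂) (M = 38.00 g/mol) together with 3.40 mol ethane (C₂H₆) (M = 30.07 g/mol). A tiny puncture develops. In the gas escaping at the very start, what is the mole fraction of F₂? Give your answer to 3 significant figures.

Rate_i ∝ x_i/√M_i (Graham's law weighted by mole fraction), so the effusate composition follows n_i/√M_i.
Mole fraction of F₂ in the effusate = (n_F₂/√M_F₂) / (n_F₂/√M_F₂ + n_C₂H₆/√M_C₂H₆)
= (3.37/√38.00) / (3.37/√38.00 + 3.40/√30.07) = 0.5467/(0.5467 + 0.6200) = 0.469.

0.469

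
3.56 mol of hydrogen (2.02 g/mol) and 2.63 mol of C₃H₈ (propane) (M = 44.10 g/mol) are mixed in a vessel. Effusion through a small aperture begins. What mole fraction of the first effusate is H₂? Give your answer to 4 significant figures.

0.8635

Each component's effusion rate ∝ (its partial pressure)·(1/√M) ∝ n_i/√M_i.
x_H₂(eff) = (n_H₂/√M_H₂) / (n_H₂/√M_H₂ + n_C₃H₈/√M_C₃H₈)
= (3.56/√2.02) / (3.56/√2.02 + 2.63/√44.10) = 2.505/(2.505 + 0.3960) = 0.8635.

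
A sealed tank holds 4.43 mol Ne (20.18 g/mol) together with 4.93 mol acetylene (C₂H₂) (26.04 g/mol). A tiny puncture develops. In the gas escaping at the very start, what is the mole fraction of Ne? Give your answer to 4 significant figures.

0.5051

Rate_i ∝ x_i/√M_i (Graham's law weighted by mole fraction), so the effusate composition follows n_i/√M_i.
So x_Ne in the escaping gas = (n_Ne/√M_Ne) / Σ(n_i/√M_i)
= (4.43/√20.18) / (4.43/√20.18 + 4.93/√26.04) = 0.9862/(0.9862 + 0.9661) = 0.5051.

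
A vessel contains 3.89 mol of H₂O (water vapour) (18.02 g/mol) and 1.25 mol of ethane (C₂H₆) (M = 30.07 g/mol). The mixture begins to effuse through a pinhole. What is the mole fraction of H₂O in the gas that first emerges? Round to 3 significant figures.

0.801

Each component's effusion rate ∝ (its partial pressure)·(1/√M) ∝ n_i/√M_i.
x_H₂O(eff) = (n_H₂O/√M_H₂O) / (n_H₂O/√M_H₂O + n_C₂H₆/√M_C₂H₆)
= (3.89/√18.02) / (3.89/√18.02 + 1.25/√30.07) = 0.9164/(0.9164 + 0.2280) = 0.801.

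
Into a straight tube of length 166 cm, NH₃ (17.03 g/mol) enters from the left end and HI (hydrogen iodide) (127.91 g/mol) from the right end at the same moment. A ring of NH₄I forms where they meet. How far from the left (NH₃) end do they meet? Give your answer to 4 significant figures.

121.6 cm

Graham's law gives d_NH₃/d_HI = rate_NH₃/rate_HI = √(M_HI/M_NH₃) = √(127.91/17.03) = 2.741.
With d_NH₃ + d_HI = 166 cm, d_HI = 166/(1 + 2.741) = 44.38 cm.
d_NH₃ = 166 − 44.38 = 121.6 cm.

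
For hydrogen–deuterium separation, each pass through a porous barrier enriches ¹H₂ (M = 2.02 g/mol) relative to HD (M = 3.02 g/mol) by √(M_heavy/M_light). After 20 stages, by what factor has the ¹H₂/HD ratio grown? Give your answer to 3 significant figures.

Overall factor = α^20 with α = √(3.02/2.02), i.e. (3.02/2.02)^(20/2).
= 1.49505^10 = 55.8.

55.8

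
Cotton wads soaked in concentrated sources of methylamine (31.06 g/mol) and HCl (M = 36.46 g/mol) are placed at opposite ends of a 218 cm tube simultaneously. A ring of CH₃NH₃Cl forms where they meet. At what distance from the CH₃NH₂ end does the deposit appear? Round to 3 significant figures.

113 cm

Graham's law gives d_CH₃NH₂/d_HCl = rate_CH₃NH₂/rate_HCl = √(M_HCl/M_CH₃NH₂) = √(36.46/31.06) = 1.083.
With d_CH₃NH₂ + d_HCl = 218 cm, d_HCl = 218/(1 + 1.083) = 104.6 cm.
d_CH₃NH₂ = 218 − 104.6 = 113 cm.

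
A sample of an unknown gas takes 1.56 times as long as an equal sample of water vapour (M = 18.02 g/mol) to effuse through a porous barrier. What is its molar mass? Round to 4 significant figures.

Using Graham's law: t_X/t_H₂O = √(M_X/M_H₂O).
1.56 = √(M_X/18.02)
M_X = 18.02 × 1.56² = 18.02 × 2.434 = 43.85 g/mol

43.85 g/mol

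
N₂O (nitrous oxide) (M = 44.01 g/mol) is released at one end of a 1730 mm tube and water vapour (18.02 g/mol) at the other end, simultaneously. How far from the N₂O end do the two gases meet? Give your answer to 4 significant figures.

675.0 mm

Graham's law gives d_N₂O/d_H₂O = rate_N₂O/rate_H₂O = √(M_H₂O/M_N₂O) = √(18.02/44.01) = 0.6399.
With d_N₂O + d_H₂O = 1730 mm, d_H₂O = 1730/(1 + 0.6399) = 1055 mm.
d_N₂O = 1730 − 1055 = 675.0 mm.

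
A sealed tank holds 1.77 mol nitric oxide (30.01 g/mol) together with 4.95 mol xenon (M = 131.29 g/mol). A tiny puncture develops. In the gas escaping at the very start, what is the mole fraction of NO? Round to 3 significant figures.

0.428

Effusion rate of each component ∝ n_i/√M_i (partial pressure × 1/√M).
So x_NO in the escaping gas = (n_NO/√M_NO) / Σ(n_i/√M_i)
= (1.77/√30.01) / (1.77/√30.01 + 4.95/√131.29) = 0.3231/(0.3231 + 0.4320) = 0.428.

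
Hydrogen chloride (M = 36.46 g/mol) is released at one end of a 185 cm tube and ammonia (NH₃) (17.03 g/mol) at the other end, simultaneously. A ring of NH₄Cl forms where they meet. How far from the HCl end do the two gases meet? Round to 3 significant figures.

75.1 cm

Graham's law gives d_HCl/d_NH₃ = rate_HCl/rate_NH₃ = √(M_NH₃/M_HCl) = √(17.03/36.46) = 0.6834.
With d_HCl + d_NH₃ = 185 cm, d_NH₃ = 185/(1 + 0.6834) = 109.9 cm.
d_HCl = 185 − 109.9 = 75.1 cm.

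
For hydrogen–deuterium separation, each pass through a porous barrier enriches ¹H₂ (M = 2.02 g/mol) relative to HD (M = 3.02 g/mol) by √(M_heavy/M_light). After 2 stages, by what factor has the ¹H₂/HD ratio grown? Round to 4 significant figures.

1.495

The single-stage factor is √(M_heavy/M_light), so 2 stages give [√(3.02/2.02)]^2 = (3.02/2.02)^(2/2).
= 1.49505^1 = 1.495.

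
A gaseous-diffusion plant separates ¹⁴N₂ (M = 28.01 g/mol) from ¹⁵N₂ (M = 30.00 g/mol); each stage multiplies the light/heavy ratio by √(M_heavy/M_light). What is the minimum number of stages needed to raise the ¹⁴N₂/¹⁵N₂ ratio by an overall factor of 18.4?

Single-stage factor α = √(30.00/28.01), so ln α = ½ ln(1.07105) = 0.03432.
Need α^N ≥ 18.4 ⇒ N ≥ ln(18.4) / ln α = 2.912 / 0.03432 = 84.86.
Rounding up, N = 85 stages.

85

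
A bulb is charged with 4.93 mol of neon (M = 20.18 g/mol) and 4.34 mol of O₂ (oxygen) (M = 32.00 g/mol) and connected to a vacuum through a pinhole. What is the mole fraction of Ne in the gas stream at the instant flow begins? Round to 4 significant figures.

Rate_i ∝ x_i/√M_i (Graham's law weighted by mole fraction), so the effusate composition follows n_i/√M_i.
x_Ne(eff) = (n_Ne/√M_Ne) / (n_Ne/√M_Ne + n_O₂/√M_O₂)
= (4.93/√20.18) / (4.93/√20.18 + 4.34/√32.00) = 1.097/(1.097 + 0.7672) = 0.5886.

0.5886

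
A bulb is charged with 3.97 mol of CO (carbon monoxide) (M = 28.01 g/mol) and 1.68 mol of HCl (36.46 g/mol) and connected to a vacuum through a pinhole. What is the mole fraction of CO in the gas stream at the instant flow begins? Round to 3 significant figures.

Each component's effusion rate ∝ (its partial pressure)·(1/√M) ∝ n_i/√M_i.
x_CO(eff) = (n_CO/√M_CO) / (n_CO/√M_CO + n_HCl/√M_HCl)
= (3.97/√28.01) / (3.97/√28.01 + 1.68/√36.46) = 0.7501/(0.7501 + 0.2782) = 0.729.

0.729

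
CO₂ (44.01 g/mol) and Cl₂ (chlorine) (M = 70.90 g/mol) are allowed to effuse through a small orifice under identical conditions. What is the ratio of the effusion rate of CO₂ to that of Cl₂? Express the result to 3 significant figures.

By Graham's law, rate_CO₂/rate_Cl₂ = √(M_Cl₂/M_CO₂) = √(70.90/44.01) = √1.611 = 1.27.

1.27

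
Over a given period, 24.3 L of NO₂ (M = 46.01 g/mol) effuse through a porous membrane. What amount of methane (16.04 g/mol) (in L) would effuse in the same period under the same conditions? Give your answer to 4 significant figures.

41.16 L

Graham's law gives rate_CH₄/rate_NO₂ = √(M_NO₂/M_CH₄) = √(46.01/16.04) = √2.868 = 1.694.
So the volume for CH₄ is 24.3 × 1.694 = 41.16 L.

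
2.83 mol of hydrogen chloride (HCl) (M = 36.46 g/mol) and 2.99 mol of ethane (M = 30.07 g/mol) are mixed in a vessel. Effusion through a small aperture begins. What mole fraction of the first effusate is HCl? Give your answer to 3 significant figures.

0.462

Effusion rate of each component ∝ n_i/√M_i (partial pressure × 1/√M).
Mole fraction of HCl in the effusate = (n_HCl/√M_HCl) / (n_HCl/√M_HCl + n_C₂H₆/√M_C₂H₆)
= (2.83/√36.46) / (2.83/√36.46 + 2.99/√30.07) = 0.4687/(0.4687 + 0.5453) = 0.462.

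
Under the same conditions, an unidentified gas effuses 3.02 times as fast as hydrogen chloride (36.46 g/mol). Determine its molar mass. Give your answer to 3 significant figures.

4.00 g/mol

By Graham's law, rate_X/rate_HCl = √(M_HCl/M_X).
3.02 = √(36.46/M_X)
M_X = 36.46 / 3.02² = 36.46 / 9.120 = 4.00 g/mol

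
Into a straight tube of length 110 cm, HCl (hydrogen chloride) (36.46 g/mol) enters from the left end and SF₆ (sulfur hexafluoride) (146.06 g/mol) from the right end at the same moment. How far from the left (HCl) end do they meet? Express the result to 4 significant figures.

73.35 cm

In equal time, each gas travels a distance ∝ its rate ∝ 1/√M, so d_HCl/d_SF₆ = √(M_SF₆/M_HCl) = √(146.06/36.46) = 2.002.
With d_HCl + d_SF₆ = 110 cm, d_SF₆ = 110/(1 + 2.002) = 36.65 cm.
d_HCl = 110 − 36.65 = 73.35 cm.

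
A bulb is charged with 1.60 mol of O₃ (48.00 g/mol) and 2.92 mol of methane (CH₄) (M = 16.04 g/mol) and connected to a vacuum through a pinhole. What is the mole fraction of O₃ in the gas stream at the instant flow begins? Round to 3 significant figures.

0.241

Each component's effusion rate ∝ (its partial pressure)·(1/√M) ∝ n_i/√M_i.
So x_O₃ in the escaping gas = (n_O₃/√M_O₃) / Σ(n_i/√M_i)
= (1.60/√48.00) / (1.60/√48.00 + 2.92/√16.04) = 0.2309/(0.2309 + 0.7291) = 0.241.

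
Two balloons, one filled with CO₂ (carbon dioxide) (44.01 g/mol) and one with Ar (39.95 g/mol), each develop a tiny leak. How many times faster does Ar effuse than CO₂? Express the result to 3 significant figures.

By Graham's law, rate_Ar/rate_CO₂ = √(M_CO₂/M_Ar) = √(44.01/39.95) = √1.102 = 1.05.

1.05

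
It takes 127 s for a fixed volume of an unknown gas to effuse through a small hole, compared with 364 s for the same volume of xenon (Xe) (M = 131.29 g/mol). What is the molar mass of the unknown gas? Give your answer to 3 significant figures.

Using Graham's law: t_X/t_Xe = √(M_X/M_Xe).
127/364 = 0.3489 = √(M_X/131.29)
M_X = 131.29 × 0.3489² = 131.29 × 0.1217 = 16.0 g/mol

16.0 g/mol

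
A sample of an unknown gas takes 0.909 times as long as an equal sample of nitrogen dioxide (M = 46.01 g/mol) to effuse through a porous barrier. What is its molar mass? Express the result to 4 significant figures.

38.02 g/mol

Graham's law gives t_X/t_NO₂ = √(M_X/M_NO₂).
0.909 = √(M_X/46.01)
M_X = 46.01 × 0.909² = 46.01 × 0.8263 = 38.02 g/mol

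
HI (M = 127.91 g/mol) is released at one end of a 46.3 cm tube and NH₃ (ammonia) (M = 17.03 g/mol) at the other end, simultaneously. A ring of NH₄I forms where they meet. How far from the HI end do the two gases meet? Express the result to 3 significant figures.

12.4 cm

In equal time, each gas travels a distance ∝ its rate ∝ 1/√M, so d_HI/d_NH₃ = √(M_NH₃/M_HI) = √(17.03/127.91) = 0.3649.
With d_HI + d_NH₃ = 46.3 cm, d_NH₃ = 46.3/(1 + 0.3649) = 33.92 cm.
d_HI = 46.3 − 33.92 = 12.4 cm.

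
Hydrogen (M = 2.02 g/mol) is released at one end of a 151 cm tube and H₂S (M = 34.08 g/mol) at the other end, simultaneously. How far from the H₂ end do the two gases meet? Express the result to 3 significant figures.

121 cm

The fronts meet when d_H₂ + d_H₂S = L with d_H₂/d_H₂S = √(M_H₂S/M_H₂) (Graham's law). Here √(M_H₂S/M_H₂) = √(34.08/2.02) = 4.107.
With d_H₂ + d_H₂S = 151 cm, d_H₂S = 151/(1 + 4.107) = 29.56 cm.
d_H₂ = 151 − 29.56 = 121 cm.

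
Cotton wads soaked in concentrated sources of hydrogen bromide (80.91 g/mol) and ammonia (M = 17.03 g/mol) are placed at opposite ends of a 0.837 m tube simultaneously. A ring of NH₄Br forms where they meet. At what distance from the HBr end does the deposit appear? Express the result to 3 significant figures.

0.263 m

Graham's law gives d_HBr/d_NH₃ = rate_HBr/rate_NH₃ = √(M_NH₃/M_HBr) = √(17.03/80.91) = 0.4588.
With d_HBr + d_NH₃ = 0.837 m, d_NH₃ = 0.837/(1 + 0.4588) = 0.5738 m.
d_HBr = 0.837 − 0.5738 = 0.263 m.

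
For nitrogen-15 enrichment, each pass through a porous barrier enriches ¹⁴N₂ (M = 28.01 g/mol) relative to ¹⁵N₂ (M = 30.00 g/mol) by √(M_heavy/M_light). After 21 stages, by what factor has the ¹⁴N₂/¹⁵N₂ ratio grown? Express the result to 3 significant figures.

After 21 stages the ratio has grown by (√(30.00/28.01))^21 = (30.00/28.01)^(21/2).
= 1.07105^(21/2) = 2.06.

2.06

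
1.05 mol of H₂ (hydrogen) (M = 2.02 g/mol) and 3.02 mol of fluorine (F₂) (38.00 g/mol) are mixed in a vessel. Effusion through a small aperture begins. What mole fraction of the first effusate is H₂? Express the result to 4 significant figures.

0.6013

The effusion rate of species i is ∝ p_i/√M_i ∝ n_i/√M_i.
Mole fraction of H₂ in the effusate = (n_H₂/√M_H₂) / (n_H₂/√M_H₂ + n_F₂/√M_F₂)
= (1.05/√2.02) / (1.05/√2.02 + 3.02/√38.00) = 0.7388/(0.7388 + 0.4899) = 0.6013.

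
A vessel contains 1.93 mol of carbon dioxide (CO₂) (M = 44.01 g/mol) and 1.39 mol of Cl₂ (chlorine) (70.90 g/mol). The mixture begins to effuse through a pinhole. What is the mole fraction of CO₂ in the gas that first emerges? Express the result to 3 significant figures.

0.638

Rate_i ∝ x_i/√M_i (Graham's law weighted by mole fraction), so the effusate composition follows n_i/√M_i.
So x_CO₂ in the escaping gas = (n_CO₂/√M_CO₂) / Σ(n_i/√M_i)
= (1.93/√44.01) / (1.93/√44.01 + 1.39/√70.90) = 0.2909/(0.2909 + 0.1651) = 0.638.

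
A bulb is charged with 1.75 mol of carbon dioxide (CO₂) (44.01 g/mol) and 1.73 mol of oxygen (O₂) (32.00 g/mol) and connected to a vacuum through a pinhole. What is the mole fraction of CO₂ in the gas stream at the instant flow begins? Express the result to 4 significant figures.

0.4631

Each component's effusion rate ∝ (its partial pressure)·(1/√M) ∝ n_i/√M_i.
Mole fraction of CO₂ in the effusate = (n_CO₂/√M_CO₂) / (n_CO₂/√M_CO₂ + n_O₂/√M_O₂)
= (1.75/√44.01) / (1.75/√44.01 + 1.73/√32.00) = 0.2638/(0.2638 + 0.3058) = 0.4631.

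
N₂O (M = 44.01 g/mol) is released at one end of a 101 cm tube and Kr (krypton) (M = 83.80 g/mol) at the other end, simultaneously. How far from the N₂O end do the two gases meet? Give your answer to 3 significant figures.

58.6 cm

Distances travelled in equal time are proportional to diffusion rates, so d_N₂O/d_Kr = √(M_Kr/M_N₂O) = √(83.80/44.01) = 1.380.
With d_N₂O + d_Kr = 101 cm, d_Kr = 101/(1 + 1.380) = 42.44 cm.
d_N₂O = 101 − 42.44 = 58.6 cm.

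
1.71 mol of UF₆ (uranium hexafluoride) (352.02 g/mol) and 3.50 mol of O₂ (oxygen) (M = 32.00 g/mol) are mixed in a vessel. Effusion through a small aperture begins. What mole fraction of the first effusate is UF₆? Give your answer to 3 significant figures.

Each component's effusion rate ∝ (its partial pressure)·(1/√M) ∝ n_i/√M_i.
So x_UF₆ in the escaping gas = (n_UF₆/√M_UF₆) / Σ(n_i/√M_i)
= (1.71/√352.02) / (1.71/√352.02 + 3.50/√32.00) = 0.09114/(0.09114 + 0.6187) = 0.128.

0.128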